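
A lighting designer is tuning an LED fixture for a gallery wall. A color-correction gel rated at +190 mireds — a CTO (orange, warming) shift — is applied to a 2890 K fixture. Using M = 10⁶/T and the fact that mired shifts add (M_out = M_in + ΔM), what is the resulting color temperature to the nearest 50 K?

1850 K

M_in = 10⁶/2890 = 346.02 mireds.
M_out = 346.02 + (+190) = 536.02 mireds.
T_out = 10⁶/536.02 = 1865.6 K → 1850 K.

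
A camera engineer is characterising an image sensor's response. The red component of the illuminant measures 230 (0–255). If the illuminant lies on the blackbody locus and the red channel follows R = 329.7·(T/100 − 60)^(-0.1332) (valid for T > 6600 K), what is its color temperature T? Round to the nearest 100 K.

(t − 60)^(-0.1332) = 230/329.7 = 0.69760.
t − 60 = 0.69760^(1/-0.1332) = 0.69760^(-7.508) = 14.932, so t = 74.932.
T = 100·t = 7493 K → 7500 K to the nearest 100 K.

7500 K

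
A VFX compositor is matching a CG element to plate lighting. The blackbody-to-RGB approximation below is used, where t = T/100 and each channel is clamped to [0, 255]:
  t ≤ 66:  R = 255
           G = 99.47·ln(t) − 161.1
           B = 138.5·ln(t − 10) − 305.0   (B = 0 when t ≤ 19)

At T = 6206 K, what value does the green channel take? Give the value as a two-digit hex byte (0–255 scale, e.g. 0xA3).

t = 6206/100 = 62.06; the t ≤ 66 branch applies.
G = 99.47·ln 62.06 − 161.1 = 99.47·4.1281 − 161.1 = 249.522.
Rounded: 250; in hex, 0xFA.

0xFA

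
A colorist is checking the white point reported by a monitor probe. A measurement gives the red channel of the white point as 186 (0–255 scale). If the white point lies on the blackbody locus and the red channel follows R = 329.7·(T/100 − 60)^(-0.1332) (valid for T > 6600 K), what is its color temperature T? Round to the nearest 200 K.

13400 K

(t − 60)^(-0.1332) = 186/329.7 = 0.56415.
t − 60 = 0.56415^(1/-0.1332) = 0.56415^(-7.508) = 73.521, so t = 133.521.
T = 100·t = 13352 K → 13400 K to the nearest 200 K.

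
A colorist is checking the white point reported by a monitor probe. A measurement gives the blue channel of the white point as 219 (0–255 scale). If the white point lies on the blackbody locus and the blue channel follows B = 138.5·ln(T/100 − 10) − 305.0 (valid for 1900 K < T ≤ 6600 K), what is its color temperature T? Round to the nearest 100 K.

ln(t − 10) = (219 + 305.0) / 138.5 = 3.7834.
t − 10 = e^3.7834 = 43.965, so t = 53.965.
T = 100·t = 5396 K → 5400 K to the nearest 100 K.

5400 K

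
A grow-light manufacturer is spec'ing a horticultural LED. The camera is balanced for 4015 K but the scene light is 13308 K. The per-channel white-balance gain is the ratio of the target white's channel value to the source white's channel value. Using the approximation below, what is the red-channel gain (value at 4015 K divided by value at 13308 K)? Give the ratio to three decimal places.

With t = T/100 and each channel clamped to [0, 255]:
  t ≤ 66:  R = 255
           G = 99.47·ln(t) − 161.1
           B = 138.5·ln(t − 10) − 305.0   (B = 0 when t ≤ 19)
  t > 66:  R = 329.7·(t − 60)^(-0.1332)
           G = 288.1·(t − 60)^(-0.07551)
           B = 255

At 13308 K (t = 133.08):
  R = 329.7·(133.08 − 60)^(-0.1332) = 329.7·73.08^(-0.1332) = 329.7·0.56460 = 186.149.
At 4015 K (t = 40.15):
  R = 255 by definition for t ≤ 66.
Gain = 255.000 / 186.149 = 1.3699 → 1.370.

1.370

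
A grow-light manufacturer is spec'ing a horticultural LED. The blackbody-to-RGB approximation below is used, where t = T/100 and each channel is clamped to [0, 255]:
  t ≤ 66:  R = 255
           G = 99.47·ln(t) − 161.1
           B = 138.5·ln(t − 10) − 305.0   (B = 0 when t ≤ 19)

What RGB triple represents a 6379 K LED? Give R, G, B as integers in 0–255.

t = 6379/100 = 63.79; the t ≤ 66 branch applies.
R = 255 by definition for t ≤ 66.
G = 99.47·ln 63.79 − 161.1 = 99.47·4.1556 − 161.1 = 252.257.
B = 138.5·ln(63.79 − 10) − 305.0 = 138.5·ln 53.79 − 305.0 = 138.5·3.9851 − 305.0 = 246.935.
Rounded: (255, 252, 247).

R=255, G=252, B=247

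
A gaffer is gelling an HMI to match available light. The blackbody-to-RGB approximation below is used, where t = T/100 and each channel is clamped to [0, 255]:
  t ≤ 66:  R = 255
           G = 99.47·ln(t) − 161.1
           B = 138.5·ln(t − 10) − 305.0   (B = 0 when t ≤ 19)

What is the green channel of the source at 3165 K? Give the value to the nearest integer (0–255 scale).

183

t = 3165/100 = 31.65; the t ≤ 66 branch applies.
G = 99.47·ln 31.65 − 161.1 = 99.47·3.4547 − 161.1 = 182.543.
Rounded: 183.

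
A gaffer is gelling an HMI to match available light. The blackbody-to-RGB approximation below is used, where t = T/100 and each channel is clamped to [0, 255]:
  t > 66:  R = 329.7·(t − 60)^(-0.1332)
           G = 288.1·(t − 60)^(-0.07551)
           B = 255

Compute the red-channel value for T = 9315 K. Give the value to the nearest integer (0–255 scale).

t = 9315/100 = 93.15; the t > 66 branch applies.
R = 329.7·(93.15 − 60)^(-0.1332) = 329.7·33.15^(-0.1332) = 329.7·0.62729 = 206.819.
Rounded: 207.

207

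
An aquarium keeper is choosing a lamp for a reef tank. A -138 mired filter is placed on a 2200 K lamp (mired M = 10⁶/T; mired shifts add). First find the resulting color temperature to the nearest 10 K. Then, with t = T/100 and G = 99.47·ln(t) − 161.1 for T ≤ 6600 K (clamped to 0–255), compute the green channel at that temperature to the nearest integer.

182

M_in = 10⁶/2200 = 454.55; M_out = 454.55 + (-138) = 316.55.
T_out = 10⁶/316.55 = 3159.1 K → 3160 K; t = 31.6.
G = 99.47·ln 31.6 − 161.1 = 99.47·3.4532 − 161.1 = 182.386.
Rounded: 182.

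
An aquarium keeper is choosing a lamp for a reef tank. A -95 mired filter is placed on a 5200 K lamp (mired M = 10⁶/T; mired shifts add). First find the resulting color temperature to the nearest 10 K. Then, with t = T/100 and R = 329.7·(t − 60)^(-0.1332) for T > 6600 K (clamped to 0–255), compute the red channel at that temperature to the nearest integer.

200

M_in = 10⁶/5200 = 192.31; M_out = 192.31 + (-95) = 97.31.
T_out = 10⁶/97.31 = 10276.7 K → 10280 K; t = 102.8.
R = 329.7·(102.8 − 60)^(-0.1332) = 329.7·42.8^(-0.1332) = 329.7·0.60631 = 199.899.
Rounded: 200.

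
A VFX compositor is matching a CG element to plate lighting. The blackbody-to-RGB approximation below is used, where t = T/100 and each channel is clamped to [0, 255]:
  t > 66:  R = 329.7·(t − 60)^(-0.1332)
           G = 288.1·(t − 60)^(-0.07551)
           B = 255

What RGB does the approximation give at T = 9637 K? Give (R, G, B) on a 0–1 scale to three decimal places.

t = 9637/100 = 96.37; the t > 66 branch applies.
R = 329.7·(96.37 − 60)^(-0.1332) = 329.7·36.37^(-0.1332) = 329.7·0.61960 = 204.281.
G = 288.1·(96.37 − 60)^(-0.07551) = 288.1·36.37^(-0.07551) = 288.1·0.76234 = 219.630.
B = 255 by definition for t > 66.
Dividing each by 255: (0.8011, 0.8613, 1.0000) → (0.801, 0.861, 1.000).

(0.801, 0.861, 1.000)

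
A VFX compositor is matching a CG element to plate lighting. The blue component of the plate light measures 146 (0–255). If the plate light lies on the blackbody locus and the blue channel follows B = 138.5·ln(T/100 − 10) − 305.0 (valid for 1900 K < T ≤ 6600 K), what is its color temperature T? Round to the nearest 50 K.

ln(t − 10) = (146 + 305.0) / 138.5 = 3.2563.
t − 10 = e^3.2563 = 25.954, so t = 35.954.
T = 100·t = 3595 K → 3600 K to the nearest 50 K.

3600 K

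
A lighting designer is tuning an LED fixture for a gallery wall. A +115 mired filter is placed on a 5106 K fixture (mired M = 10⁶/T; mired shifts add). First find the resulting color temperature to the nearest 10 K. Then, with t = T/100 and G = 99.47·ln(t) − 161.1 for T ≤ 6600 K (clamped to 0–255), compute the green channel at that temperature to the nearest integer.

M_in = 10⁶/5106 = 195.85; M_out = 195.85 + (+115) = 310.85.
T_out = 10⁶/310.85 = 3217.0 K → 3220 K; t = 32.2.
G = 99.47·ln 32.2 − 161.1 = 99.47·3.4720 − 161.1 = 184.257.
Rounded: 184.

184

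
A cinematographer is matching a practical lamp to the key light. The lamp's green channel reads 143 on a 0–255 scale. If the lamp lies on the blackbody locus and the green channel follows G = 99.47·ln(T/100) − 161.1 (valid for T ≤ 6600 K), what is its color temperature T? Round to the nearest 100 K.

ln t = (143 + 161.1) / 99.47 = 3.0572.
t = e^3.0572 = 21.268.
T = 100·t = 2127 K → 2100 K to the nearest 100 K.

2100 K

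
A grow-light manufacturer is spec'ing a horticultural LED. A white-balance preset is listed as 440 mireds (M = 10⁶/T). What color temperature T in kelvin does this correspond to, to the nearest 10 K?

2270 K

T = 10⁶ / 440 = 2272.73 K → 2270 K.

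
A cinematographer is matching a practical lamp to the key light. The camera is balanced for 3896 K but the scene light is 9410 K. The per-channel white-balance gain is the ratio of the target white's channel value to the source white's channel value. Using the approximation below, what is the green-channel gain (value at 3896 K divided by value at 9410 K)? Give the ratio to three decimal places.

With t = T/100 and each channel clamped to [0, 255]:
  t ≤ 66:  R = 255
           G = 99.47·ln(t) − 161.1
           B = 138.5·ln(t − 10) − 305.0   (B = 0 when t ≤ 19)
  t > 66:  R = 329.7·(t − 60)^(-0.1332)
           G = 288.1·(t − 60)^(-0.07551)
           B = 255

At 9410 K (t = 94.1):
  G = 288.1·(94.1 − 60)^(-0.07551) = 288.1·34.1^(-0.07551) = 288.1·0.76606 = 220.701.
At 3896 K (t = 38.96):
  G = 99.47·ln 38.96 − 161.1 = 99.47·3.6625 − 161.1 = 203.212.
Gain = 203.212 / 220.701 = 0.9208 → 0.921.

0.921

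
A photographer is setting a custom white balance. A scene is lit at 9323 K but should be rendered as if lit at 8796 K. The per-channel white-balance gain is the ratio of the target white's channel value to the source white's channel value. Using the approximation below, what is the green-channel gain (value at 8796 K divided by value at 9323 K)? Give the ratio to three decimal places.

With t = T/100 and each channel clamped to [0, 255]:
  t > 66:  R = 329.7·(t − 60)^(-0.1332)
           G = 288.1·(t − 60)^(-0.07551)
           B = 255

At 9323 K (t = 93.23):
  G = 288.1·(93.23 − 60)^(-0.07551) = 288.1·33.23^(-0.07551) = 288.1·0.76755 = 221.132.
At 8796 K (t = 87.96):
  G = 288.1·(87.96 − 60)^(-0.07551) = 288.1·27.96^(-0.07551) = 288.1·0.77763 = 224.035.
Gain = 224.035 / 221.132 = 1.0131 → 1.013.

1.013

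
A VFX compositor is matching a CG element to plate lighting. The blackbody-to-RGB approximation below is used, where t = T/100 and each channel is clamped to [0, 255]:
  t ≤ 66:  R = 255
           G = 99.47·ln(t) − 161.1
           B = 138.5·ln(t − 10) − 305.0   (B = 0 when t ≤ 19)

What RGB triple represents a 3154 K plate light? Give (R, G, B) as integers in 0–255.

t = 3154/100 = 31.54; the t ≤ 66 branch applies.
R = 255 by definition for t ≤ 66.
G = 99.47·ln 31.54 − 161.1 = 99.47·3.4513 − 161.1 = 182.196.
B = 138.5·ln(31.54 − 10) − 305.0 = 138.5·ln 21.54 − 305.0 = 138.5·3.0699 − 305.0 = 120.183.
Rounded: (255, 182, 120).

(255, 182, 120)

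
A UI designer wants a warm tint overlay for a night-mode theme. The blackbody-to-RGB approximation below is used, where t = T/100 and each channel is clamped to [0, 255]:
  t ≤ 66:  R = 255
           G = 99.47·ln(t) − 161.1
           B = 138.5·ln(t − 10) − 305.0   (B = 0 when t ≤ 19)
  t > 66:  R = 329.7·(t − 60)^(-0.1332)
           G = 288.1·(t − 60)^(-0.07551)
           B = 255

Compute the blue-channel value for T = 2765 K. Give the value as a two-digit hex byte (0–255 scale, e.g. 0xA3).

t = 2765/100 = 27.65; the t ≤ 66 branch applies.
B = 138.5·ln(27.65 − 10) − 305.0 = 138.5·ln 17.65 − 305.0 = 138.5·2.8707 − 305.0 = 92.597.
Rounded: 93; in hex, 0x5D.

0x5D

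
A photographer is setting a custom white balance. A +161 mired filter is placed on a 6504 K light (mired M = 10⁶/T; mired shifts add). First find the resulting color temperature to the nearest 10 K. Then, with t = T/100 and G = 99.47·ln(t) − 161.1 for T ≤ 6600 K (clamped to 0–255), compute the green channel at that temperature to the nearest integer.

M_in = 10⁶/6504 = 153.75; M_out = 153.75 + (+161) = 314.75.
T_out = 10⁶/314.75 = 3177.1 K → 3180 K; t = 31.8.
G = 99.47·ln 31.8 − 161.1 = 99.47·3.4595 − 161.1 = 183.013.
Rounded: 183.

183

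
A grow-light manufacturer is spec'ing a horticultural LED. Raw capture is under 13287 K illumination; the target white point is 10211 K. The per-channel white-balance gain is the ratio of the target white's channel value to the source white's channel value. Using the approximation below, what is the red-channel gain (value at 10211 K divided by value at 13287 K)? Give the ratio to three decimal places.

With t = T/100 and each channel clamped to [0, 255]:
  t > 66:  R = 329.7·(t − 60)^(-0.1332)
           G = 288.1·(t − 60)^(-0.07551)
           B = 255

At 13287 K (t = 132.87):
  R = 329.7·(132.87 − 60)^(-0.1332) = 329.7·72.87^(-0.1332) = 329.7·0.56482 = 186.220.
At 10211 K (t = 102.11):
  R = 329.7·(102.11 − 60)^(-0.1332) = 329.7·42.11^(-0.1332) = 329.7·0.60762 = 200.332.
Gain = 200.332 / 186.220 = 1.0758 → 1.076.

1.076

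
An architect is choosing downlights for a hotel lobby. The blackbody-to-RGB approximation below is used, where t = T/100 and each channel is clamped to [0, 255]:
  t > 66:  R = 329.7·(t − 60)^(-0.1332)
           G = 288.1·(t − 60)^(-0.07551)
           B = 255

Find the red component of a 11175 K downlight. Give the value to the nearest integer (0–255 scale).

t = 11175/100 = 111.75; the t > 66 branch applies.
R = 329.7·(111.75 − 60)^(-0.1332) = 329.7·51.75^(-0.1332) = 329.7·0.59116 = 194.906.
Rounded: 195.

195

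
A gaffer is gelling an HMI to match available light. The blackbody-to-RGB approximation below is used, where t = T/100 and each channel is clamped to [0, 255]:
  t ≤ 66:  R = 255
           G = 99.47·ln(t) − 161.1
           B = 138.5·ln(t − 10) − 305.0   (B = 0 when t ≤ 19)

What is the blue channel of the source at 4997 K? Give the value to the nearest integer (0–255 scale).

206

t = 4997/100 = 49.97; the t ≤ 66 branch applies.
B = 138.5·ln(49.97 − 10) − 305.0 = 138.5·ln 39.97 − 305.0 = 138.5·3.6881 − 305.0 = 205.806.
Rounded: 206.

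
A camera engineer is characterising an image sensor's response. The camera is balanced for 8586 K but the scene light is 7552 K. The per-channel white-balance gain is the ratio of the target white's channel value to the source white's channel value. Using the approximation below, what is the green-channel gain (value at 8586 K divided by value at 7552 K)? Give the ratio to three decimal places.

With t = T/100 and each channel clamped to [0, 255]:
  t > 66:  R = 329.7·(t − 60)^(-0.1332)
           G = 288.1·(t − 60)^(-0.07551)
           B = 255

0.962

At 7552 K (t = 75.52):
  G = 288.1·(75.52 − 60)^(-0.07551) = 288.1·15.52^(-0.07551) = 288.1·0.81297 = 234.217.
At 8586 K (t = 85.86):
  G = 288.1·(85.86 − 60)^(-0.07551) = 288.1·25.86^(-0.07551) = 288.1·0.78223 = 225.359.
Gain = 225.359 / 234.217 = 0.9622 → 0.962.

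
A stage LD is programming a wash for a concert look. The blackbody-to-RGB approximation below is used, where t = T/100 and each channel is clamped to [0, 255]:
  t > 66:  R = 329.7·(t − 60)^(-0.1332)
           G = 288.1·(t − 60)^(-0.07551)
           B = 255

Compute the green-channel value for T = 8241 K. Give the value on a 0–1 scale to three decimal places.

0.893

t = 8241/100 = 82.41; the t > 66 branch applies.
G = 288.1·(82.41 − 60)^(-0.07551) = 288.1·22.41^(-0.07551) = 288.1·0.79073 = 227.809.
On a 0–1 scale: 227.809/255 = 0.8934 → 0.893.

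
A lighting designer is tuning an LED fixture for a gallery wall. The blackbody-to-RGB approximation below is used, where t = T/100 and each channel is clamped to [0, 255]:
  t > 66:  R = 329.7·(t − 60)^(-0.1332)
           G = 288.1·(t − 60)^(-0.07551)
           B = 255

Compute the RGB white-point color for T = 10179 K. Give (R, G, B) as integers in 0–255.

(201, 217, 255)

t = 10179/100 = 101.79; the t > 66 branch applies.
R = 329.7·(101.79 − 60)^(-0.1332) = 329.7·41.79^(-0.1332) = 329.7·0.60824 = 200.536.
G = 288.1·(101.79 − 60)^(-0.07551) = 288.1·41.79^(-0.07551) = 288.1·0.75438 = 217.338.
B = 255 by definition for t > 66.
Rounded: (201, 217, 255).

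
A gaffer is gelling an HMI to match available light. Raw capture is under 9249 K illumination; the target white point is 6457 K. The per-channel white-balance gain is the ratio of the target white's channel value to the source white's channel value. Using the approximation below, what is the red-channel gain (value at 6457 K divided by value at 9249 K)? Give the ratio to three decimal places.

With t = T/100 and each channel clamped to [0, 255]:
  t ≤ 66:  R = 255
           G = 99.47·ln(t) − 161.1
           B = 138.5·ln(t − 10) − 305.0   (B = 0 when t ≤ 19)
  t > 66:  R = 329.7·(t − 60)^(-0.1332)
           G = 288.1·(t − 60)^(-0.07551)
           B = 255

1.230

At 9249 K (t = 92.49):
  R = 329.7·(92.49 − 60)^(-0.1332) = 329.7·32.49^(-0.1332) = 329.7·0.62898 = 207.374.
At 6457 K (t = 64.57):
  R = 255 by definition for t ≤ 66.
Gain = 255.000 / 207.374 = 1.2297 → 1.230.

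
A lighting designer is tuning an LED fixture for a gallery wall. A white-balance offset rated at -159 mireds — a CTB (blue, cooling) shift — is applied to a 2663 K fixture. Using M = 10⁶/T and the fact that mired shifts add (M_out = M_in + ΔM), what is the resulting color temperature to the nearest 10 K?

4620 K

M_in = 10⁶/2663 = 375.52 mireds.
M_out = 375.52 + (-159) = 216.52 mireds.
T_out = 10⁶/216.52 = 4618.6 K → 4620 K.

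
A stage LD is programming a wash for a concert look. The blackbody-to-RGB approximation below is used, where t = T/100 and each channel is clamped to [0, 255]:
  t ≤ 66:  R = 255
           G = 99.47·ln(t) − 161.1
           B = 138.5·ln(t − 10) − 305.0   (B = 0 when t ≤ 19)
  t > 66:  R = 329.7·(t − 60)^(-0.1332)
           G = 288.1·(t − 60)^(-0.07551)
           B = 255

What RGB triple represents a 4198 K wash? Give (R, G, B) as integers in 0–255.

t = 4198/100 = 41.98; the t ≤ 66 branch applies.
R = 255 by definition for t ≤ 66.
G = 99.47·ln 41.98 − 161.1 = 99.47·3.7372 − 161.1 = 210.639.
B = 138.5·ln(41.98 − 10) − 305.0 = 138.5·ln 31.98 − 305.0 = 138.5·3.4651 − 305.0 = 174.918.
Rounded: (255, 211, 175).

(255, 211, 175)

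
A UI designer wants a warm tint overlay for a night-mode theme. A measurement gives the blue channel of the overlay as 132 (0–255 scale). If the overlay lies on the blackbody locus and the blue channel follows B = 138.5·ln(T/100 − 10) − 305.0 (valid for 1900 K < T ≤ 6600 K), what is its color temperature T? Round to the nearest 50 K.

ln(t − 10) = (132 + 305.0) / 138.5 = 3.1552.
t − 10 = e^3.1552 = 23.459, so t = 33.459.
T = 100·t = 3346 K → 3350 K to the nearest 50 K.

3350 K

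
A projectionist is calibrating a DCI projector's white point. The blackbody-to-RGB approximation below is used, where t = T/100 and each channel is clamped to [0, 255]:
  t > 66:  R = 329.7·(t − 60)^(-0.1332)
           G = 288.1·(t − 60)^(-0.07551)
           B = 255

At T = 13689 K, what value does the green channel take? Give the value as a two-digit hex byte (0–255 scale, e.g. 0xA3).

t = 13689/100 = 136.89; the t > 66 branch applies.
G = 288.1·(136.89 − 60)^(-0.07551) = 288.1·76.89^(-0.07551) = 288.1·0.72044 = 207.559.
Rounded: 208; in hex, 0xD0.

0xD0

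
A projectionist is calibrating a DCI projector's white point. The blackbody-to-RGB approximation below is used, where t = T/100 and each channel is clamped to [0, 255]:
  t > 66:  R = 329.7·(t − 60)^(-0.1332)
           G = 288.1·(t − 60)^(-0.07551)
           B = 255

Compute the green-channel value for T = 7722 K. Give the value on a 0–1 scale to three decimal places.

t = 7722/100 = 77.22; the t > 66 branch applies.
G = 288.1·(77.22 − 60)^(-0.07551) = 288.1·17.22^(-0.07551) = 288.1·0.80662 = 232.386.
On a 0–1 scale: 232.386/255 = 0.9113 → 0.911.

0.911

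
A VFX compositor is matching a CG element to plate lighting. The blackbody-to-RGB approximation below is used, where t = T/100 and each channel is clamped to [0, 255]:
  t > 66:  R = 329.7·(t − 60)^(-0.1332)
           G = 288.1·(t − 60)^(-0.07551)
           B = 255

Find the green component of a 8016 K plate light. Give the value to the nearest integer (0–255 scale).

230

t = 8016/100 = 80.16; the t > 66 branch applies.
G = 288.1·(80.16 − 60)^(-0.07551) = 288.1·20.16^(-0.07551) = 288.1·0.79707 = 229.637.
Rounded: 230.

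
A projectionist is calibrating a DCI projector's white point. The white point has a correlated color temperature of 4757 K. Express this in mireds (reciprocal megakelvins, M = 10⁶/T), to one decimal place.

M = 10⁶ / 4757 = 210.217 → 210.2 mireds.

210.2 mireds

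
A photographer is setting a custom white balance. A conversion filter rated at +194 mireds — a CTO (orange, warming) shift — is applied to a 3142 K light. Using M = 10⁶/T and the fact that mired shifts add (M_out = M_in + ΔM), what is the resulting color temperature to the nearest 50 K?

1950 K

M_in = 10⁶/3142 = 318.27 mireds.
M_out = 318.27 + (+194) = 512.27 mireds.
T_out = 10⁶/512.27 = 1952.1 K → 1950 K.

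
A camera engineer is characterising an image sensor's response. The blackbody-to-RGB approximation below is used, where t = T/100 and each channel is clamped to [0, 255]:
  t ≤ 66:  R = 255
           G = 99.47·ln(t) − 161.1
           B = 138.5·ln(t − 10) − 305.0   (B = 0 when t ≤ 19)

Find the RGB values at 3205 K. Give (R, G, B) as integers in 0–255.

t = 3205/100 = 32.05; the t ≤ 66 branch applies.
R = 255 by definition for t ≤ 66.
G = 99.47·ln 32.05 − 161.1 = 99.47·3.4673 − 161.1 = 183.792.
B = 138.5·ln(32.05 − 10) − 305.0 = 138.5·ln 22.05 − 305.0 = 138.5·3.0933 − 305.0 = 123.424.
Rounded: (255, 184, 123).

(255, 184, 123)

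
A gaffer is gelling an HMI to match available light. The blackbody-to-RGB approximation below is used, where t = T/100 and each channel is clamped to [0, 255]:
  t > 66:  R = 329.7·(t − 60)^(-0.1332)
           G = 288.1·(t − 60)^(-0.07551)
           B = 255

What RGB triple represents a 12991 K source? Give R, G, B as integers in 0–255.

R=187, G=209, B=255

t = 12991/100 = 129.91; the t > 66 branch applies.
R = 329.7·(129.91 − 60)^(-0.1332) = 329.7·69.91^(-0.1332) = 329.7·0.56795 = 187.252.
G = 288.1·(129.91 − 60)^(-0.07551) = 288.1·69.91^(-0.07551) = 288.1·0.72564 = 209.056.
B = 255 by definition for t > 66.
Rounded: (187, 209, 255).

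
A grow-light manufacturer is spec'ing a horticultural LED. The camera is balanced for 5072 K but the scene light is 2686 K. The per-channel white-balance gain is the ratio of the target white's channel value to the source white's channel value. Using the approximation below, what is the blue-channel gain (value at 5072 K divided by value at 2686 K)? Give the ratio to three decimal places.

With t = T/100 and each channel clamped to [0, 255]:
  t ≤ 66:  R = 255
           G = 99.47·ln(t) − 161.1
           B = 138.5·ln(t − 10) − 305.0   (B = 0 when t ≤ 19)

At 2686 K (t = 26.86):
  B = 138.5·ln(26.86 − 10) − 305.0 = 138.5·ln 16.86 − 305.0 = 138.5·2.8249 − 305.0 = 86.255.
At 5072 K (t = 50.72):
  B = 138.5·ln(50.72 − 10) − 305.0 = 138.5·ln 40.72 − 305.0 = 138.5·3.7067 − 305.0 = 208.381.
Gain = 208.381 / 86.255 = 2.4159 → 2.416.

2.416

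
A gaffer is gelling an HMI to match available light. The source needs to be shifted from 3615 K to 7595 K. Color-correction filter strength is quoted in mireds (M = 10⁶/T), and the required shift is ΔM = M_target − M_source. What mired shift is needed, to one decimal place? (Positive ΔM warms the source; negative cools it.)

-145.0 mireds

M_source = 10⁶/3615 = 276.625; M_target = 10⁶/7595 = 131.666.
ΔM = 131.666 − 276.625 = -144.960 → -145.0 mireds, a cooling shift.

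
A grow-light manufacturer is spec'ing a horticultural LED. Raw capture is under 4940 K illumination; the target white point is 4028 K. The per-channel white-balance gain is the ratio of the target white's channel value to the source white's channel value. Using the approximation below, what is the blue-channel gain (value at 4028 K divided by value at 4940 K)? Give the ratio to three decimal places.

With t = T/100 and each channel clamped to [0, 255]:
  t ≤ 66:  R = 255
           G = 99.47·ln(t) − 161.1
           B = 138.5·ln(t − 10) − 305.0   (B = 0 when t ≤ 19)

At 4940 K (t = 49.4):
  B = 138.5·ln(49.4 − 10) − 305.0 = 138.5·ln 39.4 − 305.0 = 138.5·3.6738 − 305.0 = 203.817.
At 4028 K (t = 40.28):
  B = 138.5·ln(40.28 − 10) − 305.0 = 138.5·ln 30.28 − 305.0 = 138.5·3.4105 − 305.0 = 167.353.
Gain = 167.353 / 203.817 = 0.8211 → 0.821.

0.821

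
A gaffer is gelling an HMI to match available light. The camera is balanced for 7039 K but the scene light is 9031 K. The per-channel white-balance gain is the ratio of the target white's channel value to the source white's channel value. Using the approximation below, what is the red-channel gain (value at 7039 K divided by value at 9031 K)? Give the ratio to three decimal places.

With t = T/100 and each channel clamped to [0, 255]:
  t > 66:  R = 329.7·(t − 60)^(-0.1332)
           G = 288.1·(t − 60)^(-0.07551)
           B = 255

1.153

At 9031 K (t = 90.31):
  R = 329.7·(90.31 − 60)^(-0.1332) = 329.7·30.31^(-0.1332) = 329.7·0.63482 = 209.301.
At 7039 K (t = 70.39):
  R = 329.7·(70.39 − 60)^(-0.1332) = 329.7·10.39^(-0.1332) = 329.7·0.73213 = 241.382.
Gain = 241.382 / 209.301 = 1.1533 → 1.153.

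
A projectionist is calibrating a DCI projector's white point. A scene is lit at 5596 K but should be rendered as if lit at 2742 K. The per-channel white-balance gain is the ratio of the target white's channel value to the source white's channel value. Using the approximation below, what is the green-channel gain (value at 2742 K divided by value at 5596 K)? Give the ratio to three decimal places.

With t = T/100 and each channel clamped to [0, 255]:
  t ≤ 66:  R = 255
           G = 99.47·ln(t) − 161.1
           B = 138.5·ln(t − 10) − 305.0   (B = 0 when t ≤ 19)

At 5596 K (t = 55.96):
  G = 99.47·ln 55.96 − 161.1 = 99.47·4.0246 − 161.1 = 239.231.
At 2742 K (t = 27.42):
  G = 99.47·ln 27.42 − 161.1 = 99.47·3.3113 − 161.1 = 168.272.
Gain = 168.272 / 239.231 = 0.7034 → 0.703.

0.703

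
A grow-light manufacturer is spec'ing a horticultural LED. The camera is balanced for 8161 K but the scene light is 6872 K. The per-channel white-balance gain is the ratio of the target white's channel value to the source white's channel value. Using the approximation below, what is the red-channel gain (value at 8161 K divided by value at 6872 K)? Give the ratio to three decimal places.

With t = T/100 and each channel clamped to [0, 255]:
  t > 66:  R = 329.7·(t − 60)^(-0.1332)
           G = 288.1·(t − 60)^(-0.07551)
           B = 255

At 6872 K (t = 68.72):
  R = 329.7·(68.72 − 60)^(-0.1332) = 329.7·8.72^(-0.1332) = 329.7·0.74942 = 247.083.
At 8161 K (t = 81.61):
  R = 329.7·(81.61 − 60)^(-0.1332) = 329.7·21.61^(-0.1332) = 329.7·0.66409 = 218.949.
Gain = 218.949 / 247.083 = 0.8861 → 0.886.

0.886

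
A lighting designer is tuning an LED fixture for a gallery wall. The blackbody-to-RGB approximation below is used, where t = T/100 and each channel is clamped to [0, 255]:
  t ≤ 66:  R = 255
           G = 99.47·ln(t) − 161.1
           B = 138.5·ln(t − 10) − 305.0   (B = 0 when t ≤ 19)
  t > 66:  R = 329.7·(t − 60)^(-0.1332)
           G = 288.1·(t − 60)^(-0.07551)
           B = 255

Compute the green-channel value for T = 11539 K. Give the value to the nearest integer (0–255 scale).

213

t = 11539/100 = 115.39; the t > 66 branch applies.
G = 288.1·(115.39 − 60)^(-0.07551) = 288.1·55.39^(-0.07551) = 288.1·0.73851 = 212.763.
Rounded: 213.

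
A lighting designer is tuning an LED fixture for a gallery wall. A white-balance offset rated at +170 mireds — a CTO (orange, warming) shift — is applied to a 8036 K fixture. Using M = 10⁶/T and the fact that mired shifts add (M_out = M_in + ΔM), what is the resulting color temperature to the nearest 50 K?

M_in = 10⁶/8036 = 124.44 mireds.
M_out = 124.44 + (+170) = 294.44 mireds.
T_out = 10⁶/294.44 = 3396.3 K → 3400 K.

3400 K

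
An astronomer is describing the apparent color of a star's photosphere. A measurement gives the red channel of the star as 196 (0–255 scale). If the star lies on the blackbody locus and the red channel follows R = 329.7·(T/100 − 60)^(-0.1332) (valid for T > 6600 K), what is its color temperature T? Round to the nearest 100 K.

11000 K

(t − 60)^(-0.1332) = 196/329.7 = 0.59448.
t − 60 = 0.59448^(1/-0.1332) = 0.59448^(-7.508) = 49.621, so t = 109.621.
T = 100·t = 10962 K → 11000 K to the nearest 100 K.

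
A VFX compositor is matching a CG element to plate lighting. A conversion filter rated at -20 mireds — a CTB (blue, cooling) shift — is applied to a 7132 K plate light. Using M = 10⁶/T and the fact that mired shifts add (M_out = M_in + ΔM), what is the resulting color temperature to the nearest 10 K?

M_in = 10⁶/7132 = 140.21 mireds.
M_out = 140.21 + (-20) = 120.21 mireds.
T_out = 10⁶/120.21 = 8318.6 K → 8320 K.

8320 K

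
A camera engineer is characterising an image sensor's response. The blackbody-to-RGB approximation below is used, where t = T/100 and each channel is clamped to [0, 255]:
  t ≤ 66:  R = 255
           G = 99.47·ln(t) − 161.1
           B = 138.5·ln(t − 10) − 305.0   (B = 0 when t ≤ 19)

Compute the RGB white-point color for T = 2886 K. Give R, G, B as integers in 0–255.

t = 2886/100 = 28.86; the t ≤ 66 branch applies.
R = 255 by definition for t ≤ 66.
G = 99.47·ln 28.86 − 161.1 = 99.47·3.3625 − 161.1 = 173.364.
B = 138.5·ln(28.86 − 10) − 305.0 = 138.5·ln 18.86 − 305.0 = 138.5·2.9370 − 305.0 = 101.780.
Rounded: (255, 173, 102).

R=255, G=173, B=102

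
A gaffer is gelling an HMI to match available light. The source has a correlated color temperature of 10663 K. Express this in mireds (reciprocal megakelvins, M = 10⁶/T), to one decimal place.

M = 10⁶ / 10663 = 93.782 → 93.8 mireds.

93.8 mireds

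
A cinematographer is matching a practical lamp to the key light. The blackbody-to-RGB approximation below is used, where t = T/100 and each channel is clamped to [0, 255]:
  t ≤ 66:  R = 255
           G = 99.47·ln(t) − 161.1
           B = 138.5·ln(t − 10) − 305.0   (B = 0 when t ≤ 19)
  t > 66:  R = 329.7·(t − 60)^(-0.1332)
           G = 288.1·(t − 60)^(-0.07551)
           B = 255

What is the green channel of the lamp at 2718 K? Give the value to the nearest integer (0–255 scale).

t = 2718/100 = 27.18; the t ≤ 66 branch applies.
G = 99.47·ln 27.18 − 161.1 = 99.47·3.3025 − 161.1 = 167.398.
Rounded: 167.

167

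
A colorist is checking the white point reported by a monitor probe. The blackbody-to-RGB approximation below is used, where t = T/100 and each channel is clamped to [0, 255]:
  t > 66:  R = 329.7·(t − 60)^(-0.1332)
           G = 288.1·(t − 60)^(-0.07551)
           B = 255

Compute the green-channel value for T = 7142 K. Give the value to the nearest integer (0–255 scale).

t = 7142/100 = 71.42; the t > 66 branch applies.
G = 288.1·(71.42 − 60)^(-0.07551) = 288.1·11.42^(-0.07551) = 288.1·0.83202 = 239.706.
Rounded: 240.

240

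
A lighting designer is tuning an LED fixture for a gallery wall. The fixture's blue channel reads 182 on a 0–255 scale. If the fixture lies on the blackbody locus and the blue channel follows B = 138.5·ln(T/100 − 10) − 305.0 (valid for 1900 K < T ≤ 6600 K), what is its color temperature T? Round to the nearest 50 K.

4350 K

ln(t − 10) = (182 + 305.0) / 138.5 = 3.5162.
t − 10 = e^3.5162 = 33.658, so t = 43.658.
T = 100·t = 4366 K → 4350 K to the nearest 50 K.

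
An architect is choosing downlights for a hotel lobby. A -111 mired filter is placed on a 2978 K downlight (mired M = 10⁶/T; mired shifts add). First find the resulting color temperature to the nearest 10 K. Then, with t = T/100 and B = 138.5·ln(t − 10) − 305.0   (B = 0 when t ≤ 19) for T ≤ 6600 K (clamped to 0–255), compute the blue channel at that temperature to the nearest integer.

185

M_in = 10⁶/2978 = 335.80; M_out = 335.80 + (-111) = 224.80.
T_out = 10⁶/224.80 = 4448.5 K → 4450 K; t = 44.5.
B = 138.5·ln(44.5 − 10) − 305.0 = 138.5·ln 34.5 − 305.0 = 138.5·3.5410 − 305.0 = 185.423.
Rounded: 185.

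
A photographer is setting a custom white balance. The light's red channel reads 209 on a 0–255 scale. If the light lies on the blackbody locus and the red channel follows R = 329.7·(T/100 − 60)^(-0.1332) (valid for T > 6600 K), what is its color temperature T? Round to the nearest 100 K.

(t − 60)^(-0.1332) = 209/329.7 = 0.63391.
t − 60 = 0.63391^(1/-0.1332) = 0.63391^(-7.508) = 30.639, so t = 90.639.
T = 100·t = 9064 K → 9100 K to the nearest 100 K.

9100 K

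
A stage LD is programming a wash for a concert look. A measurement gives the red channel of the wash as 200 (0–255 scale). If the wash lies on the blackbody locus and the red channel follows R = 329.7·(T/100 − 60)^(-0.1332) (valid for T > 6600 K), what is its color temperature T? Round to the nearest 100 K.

(t − 60)^(-0.1332) = 200/329.7 = 0.60661.
t − 60 = 0.60661^(1/-0.1332) = 0.60661^(-7.508) = 42.638, so t = 102.638.
T = 100·t = 10264 K → 10300 K to the nearest 100 K.

10300 K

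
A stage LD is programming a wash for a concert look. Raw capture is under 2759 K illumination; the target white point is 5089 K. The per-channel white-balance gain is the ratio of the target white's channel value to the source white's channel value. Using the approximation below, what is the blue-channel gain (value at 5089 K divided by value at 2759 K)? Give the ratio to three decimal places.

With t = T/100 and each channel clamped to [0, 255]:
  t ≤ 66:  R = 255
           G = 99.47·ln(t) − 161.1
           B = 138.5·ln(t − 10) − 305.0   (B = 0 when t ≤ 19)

2.268

At 2759 K (t = 27.59):
  B = 138.5·ln(27.59 − 10) − 305.0 = 138.5·ln 17.59 − 305.0 = 138.5·2.8673 − 305.0 = 92.125.
At 5089 K (t = 50.89):
  B = 138.5·ln(50.89 − 10) − 305.0 = 138.5·ln 40.89 − 305.0 = 138.5·3.7109 − 305.0 = 208.958.
Gain = 208.958 / 92.125 = 2.2682 → 2.268.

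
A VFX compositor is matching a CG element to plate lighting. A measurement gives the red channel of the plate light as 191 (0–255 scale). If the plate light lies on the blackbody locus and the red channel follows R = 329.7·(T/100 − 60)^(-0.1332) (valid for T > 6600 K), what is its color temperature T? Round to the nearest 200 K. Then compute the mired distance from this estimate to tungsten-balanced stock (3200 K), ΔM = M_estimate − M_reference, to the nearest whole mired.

(t − 60)^(-0.1332) = 191/329.7 = 0.57931.
t − 60 = 0.57931^(1/-0.1332) = 0.57931^(-7.508) = 60.245, so t = 120.245.
T = 100·t = 12025 K → 12000 K to the nearest 200 K.
M_estimate = 10⁶/12000 = 83.33; M_reference = 10⁶/3200 = 312.50.
ΔM = 83.33 − 312.50 = -229.17 → -229 mireds.

-229 mireds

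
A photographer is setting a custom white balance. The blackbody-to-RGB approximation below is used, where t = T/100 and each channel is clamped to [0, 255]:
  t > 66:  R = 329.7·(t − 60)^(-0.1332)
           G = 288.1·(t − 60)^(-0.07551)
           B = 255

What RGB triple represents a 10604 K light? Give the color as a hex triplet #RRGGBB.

t = 10604/100 = 106.04; the t > 66 branch applies.
R = 329.7·(106.04 − 60)^(-0.1332) = 329.7·46.04^(-0.1332) = 329.7·0.60044 = 197.965.
G = 288.1·(106.04 − 60)^(-0.07551) = 288.1·46.04^(-0.07551) = 288.1·0.74889 = 215.755.
B = 255 by definition for t > 66.
Rounded: (198, 216, 255).
In hex: #C6D8FF.

#C6D8FF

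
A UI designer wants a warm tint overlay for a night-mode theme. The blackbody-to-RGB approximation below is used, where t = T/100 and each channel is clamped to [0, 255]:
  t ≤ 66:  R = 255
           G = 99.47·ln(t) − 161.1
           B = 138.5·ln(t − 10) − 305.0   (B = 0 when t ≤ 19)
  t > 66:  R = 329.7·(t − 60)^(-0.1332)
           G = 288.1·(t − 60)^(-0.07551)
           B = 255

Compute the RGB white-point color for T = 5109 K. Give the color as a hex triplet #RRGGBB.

t = 5109/100 = 51.09; the t ≤ 66 branch applies.
R = 255 by definition for t ≤ 66.
G = 99.47·ln 51.09 − 161.1 = 99.47·3.9336 − 161.1 = 230.174.
B = 138.5·ln(51.09 − 10) − 305.0 = 138.5·ln 41.09 − 305.0 = 138.5·3.7158 − 305.0 = 209.633.
Rounded: (255, 230, 210).
In hex: #FFE6D2.

#FFE6D2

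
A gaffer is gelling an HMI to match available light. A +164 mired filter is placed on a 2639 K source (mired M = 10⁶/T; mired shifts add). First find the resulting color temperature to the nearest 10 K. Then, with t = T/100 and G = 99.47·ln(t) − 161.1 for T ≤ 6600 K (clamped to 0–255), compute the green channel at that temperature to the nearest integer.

M_in = 10⁶/2639 = 378.93; M_out = 378.93 + (+164) = 542.93.
T_out = 10⁶/542.93 = 1841.9 K → 1840 K; t = 18.4.
G = 99.47·ln 18.4 − 161.1 = 99.47·2.9124 − 161.1 = 128.592.
Rounded: 129.

129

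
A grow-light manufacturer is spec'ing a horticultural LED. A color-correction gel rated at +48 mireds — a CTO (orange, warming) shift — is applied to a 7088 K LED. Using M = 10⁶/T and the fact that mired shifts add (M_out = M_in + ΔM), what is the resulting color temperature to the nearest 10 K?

M_in = 10⁶/7088 = 141.08 mireds.
M_out = 141.08 + (+48) = 189.08 mireds.
T_out = 10⁶/189.08 = 5288.7 K → 5290 K.

5290 K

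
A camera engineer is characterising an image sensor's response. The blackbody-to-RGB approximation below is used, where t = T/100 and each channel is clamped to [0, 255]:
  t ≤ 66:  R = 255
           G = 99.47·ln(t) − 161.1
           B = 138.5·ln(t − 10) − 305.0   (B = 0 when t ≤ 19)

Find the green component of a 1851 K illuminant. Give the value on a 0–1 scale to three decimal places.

0.507

t = 1851/100 = 18.51; the t ≤ 66 branch applies.
G = 99.47·ln 18.51 − 161.1 = 99.47·2.9183 − 161.1 = 129.184.
On a 0–1 scale: 129.184/255 = 0.5066 → 0.507.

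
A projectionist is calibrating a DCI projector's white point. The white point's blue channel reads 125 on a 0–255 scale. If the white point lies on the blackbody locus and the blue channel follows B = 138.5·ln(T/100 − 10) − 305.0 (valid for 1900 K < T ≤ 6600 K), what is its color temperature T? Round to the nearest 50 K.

3250 K

ln(t − 10) = (125 + 305.0) / 138.5 = 3.1047.
t − 10 = e^3.1047 = 22.302, so t = 32.302.
T = 100·t = 3230 K → 3250 K to the nearest 50 K.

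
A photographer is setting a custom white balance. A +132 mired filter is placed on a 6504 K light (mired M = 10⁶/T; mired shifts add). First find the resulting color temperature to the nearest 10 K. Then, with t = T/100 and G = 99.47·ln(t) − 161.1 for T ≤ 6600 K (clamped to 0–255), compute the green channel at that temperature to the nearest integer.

193

M_in = 10⁶/6504 = 153.75; M_out = 153.75 + (+132) = 285.75.
T_out = 10⁶/285.75 = 3499.5 K → 3500 K; t = 35.
G = 99.47·ln 35 − 161.1 = 99.47·3.5553 − 161.1 = 192.550.
Rounded: 193.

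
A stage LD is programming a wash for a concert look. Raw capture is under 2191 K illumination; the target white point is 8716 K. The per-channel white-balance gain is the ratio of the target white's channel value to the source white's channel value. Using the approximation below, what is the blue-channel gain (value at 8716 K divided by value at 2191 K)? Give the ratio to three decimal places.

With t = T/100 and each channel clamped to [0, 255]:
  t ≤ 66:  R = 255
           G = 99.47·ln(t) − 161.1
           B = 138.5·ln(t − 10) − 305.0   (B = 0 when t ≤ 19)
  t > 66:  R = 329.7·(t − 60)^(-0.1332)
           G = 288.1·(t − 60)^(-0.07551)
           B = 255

6.690

At 2191 K (t = 21.91):
  B = 138.5·ln(21.91 − 10) − 305.0 = 138.5·ln 11.91 − 305.0 = 138.5·2.4774 − 305.0 = 38.117.
At 8716 K (t = 87.16):
  B = 255 by definition for t > 66.
Gain = 255.000 / 38.117 = 6.6899 → 6.690.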